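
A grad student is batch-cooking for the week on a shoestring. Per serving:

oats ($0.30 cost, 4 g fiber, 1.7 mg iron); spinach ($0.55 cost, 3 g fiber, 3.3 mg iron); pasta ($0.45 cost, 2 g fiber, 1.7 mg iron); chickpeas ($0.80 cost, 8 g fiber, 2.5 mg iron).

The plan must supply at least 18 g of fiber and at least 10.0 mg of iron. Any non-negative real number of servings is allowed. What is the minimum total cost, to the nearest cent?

$1.73

This is a tiny linear program; its minimum lies at a vertex of the feasible set. List the vertices and price them.
oats only: max(18/4, 10.0/1.7) = 5.882 servings → $1.76.
spinach only: max(18/3, 10.0/3.3) = 6 servings → $3.30.
pasta only: max(18/2, 10.0/1.7) = 9 servings → $4.05.
chickpeas only: max(18/8, 10.0/2.5) = 4 servings → $3.20.
oats + spinach with both tight: 3.63 servings and 1.16 servings → $1.73.
oats + pasta with both tight: 3.118 servings and 2.765 servings → $2.18.
oats + chickpeas: the both-tight solution has a negative serving — not a feasible corner.
spinach + pasta with both targets exact would need a negative amount; discard.
spinach + chickpeas with both tight: 1.852 servings and 1.556 servings → $2.26.
pasta + chickpeas with both tight: 4.07 servings and 1.233 servings → $2.82.
So the least-cost plan costs $1.73.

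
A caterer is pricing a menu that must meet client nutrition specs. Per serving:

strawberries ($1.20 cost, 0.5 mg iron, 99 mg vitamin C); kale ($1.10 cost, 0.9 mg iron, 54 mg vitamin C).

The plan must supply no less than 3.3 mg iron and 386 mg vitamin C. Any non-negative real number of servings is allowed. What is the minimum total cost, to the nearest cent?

$5.64

Minimising a linear cost over {iron ≥ 3.3, vitamin C ≥ 386, servings ≥ 0} — the optimum is at a vertex, using one or two foods.
strawberries only: max(3.3/0.5, 386/99) = 6.6 servings → $7.92.
kale only: max(3.3/0.9, 386/54) = 7.148 servings → $7.86.
strawberries + kale with both tight: 2.725 servings and 2.153 servings → $5.64.
So the least-cost plan costs $5.64.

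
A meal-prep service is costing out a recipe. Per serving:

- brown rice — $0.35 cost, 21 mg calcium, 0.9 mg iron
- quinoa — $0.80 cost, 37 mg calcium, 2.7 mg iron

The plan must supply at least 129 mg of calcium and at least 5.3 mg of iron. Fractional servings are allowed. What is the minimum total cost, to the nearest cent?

$2.15

Check every corner: each single food scaled to meet both minima, and each pair solved so both constraints bind.
brown rice only: max(129/21, 5.3/0.9) = 6.143 servings → $2.15.
quinoa only: max(129/37, 5.3/2.7) = 3.486 servings → $2.79.
brown rice + quinoa: intersection lies outside the first quadrant.
Cheapest feasible corner: $2.15.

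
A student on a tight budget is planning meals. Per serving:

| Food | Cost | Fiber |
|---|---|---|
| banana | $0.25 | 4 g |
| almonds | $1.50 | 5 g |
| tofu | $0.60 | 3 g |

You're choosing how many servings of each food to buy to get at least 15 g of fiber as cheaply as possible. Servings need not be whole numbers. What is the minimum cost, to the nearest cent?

$0.94

Cost per g of fiber: banana $0.0625, tofu $0.2000, almonds $0.3000.
With no serving limits, use only banana: 15 g / 4 g = 3.75 servings × $0.25 = $0.94.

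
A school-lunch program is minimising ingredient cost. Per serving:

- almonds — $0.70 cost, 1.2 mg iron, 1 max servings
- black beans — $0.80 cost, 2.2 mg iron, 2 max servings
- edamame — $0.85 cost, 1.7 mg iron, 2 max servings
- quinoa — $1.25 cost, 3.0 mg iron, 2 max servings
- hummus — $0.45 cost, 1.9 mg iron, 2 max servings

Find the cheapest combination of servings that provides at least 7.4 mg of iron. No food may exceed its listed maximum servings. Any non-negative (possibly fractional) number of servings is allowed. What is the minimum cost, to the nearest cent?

$2.21

Cost per mg of iron: hummus $0.2368, black beans $0.3636, quinoa $0.4167, edamame $0.5000, almonds $0.5833.
Take 2 servings of hummus: +3.8 mg iron for $0.90 (total $0.90, still need 3.6 mg).
Take 1.636 servings of black beans: +3.6 mg iron for $1.31 (total $2.21, still need 0.0 mg).
Filling from the cheapest source first is optimal under one linear minimum: $2.21.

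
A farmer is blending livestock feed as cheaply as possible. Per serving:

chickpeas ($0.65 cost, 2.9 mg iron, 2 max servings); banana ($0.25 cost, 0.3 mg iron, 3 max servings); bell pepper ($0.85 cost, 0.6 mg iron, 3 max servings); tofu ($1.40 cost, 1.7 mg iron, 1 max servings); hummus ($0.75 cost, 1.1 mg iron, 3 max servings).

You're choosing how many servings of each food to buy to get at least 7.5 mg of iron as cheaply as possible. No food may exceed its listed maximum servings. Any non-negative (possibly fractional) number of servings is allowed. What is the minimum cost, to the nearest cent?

$2.46

Cost per mg of iron: chickpeas $0.2241, hummus $0.6818, tofu $0.8235, banana $0.8333, bell pepper $1.4167.
Take 2 servings of chickpeas: +5.8 mg iron for $1.30 (total $1.30, still need 1.7 mg).
Take 1.545 servings of hummus: +1.7 mg iron for $1.16 (total $2.46, still need 0.0 mg).
Greedy by cheapest-per-mg is optimal for a single linear constraint, so the minimum cost is $2.46.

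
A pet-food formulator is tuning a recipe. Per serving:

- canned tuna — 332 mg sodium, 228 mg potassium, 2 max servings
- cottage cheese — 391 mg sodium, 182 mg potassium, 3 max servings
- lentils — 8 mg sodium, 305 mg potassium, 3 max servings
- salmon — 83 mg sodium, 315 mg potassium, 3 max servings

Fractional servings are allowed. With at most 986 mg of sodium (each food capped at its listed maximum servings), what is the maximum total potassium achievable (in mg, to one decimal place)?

2338.8 mg

Potassium per mg sodium: lentils 38.12, salmon 3.795, canned tuna 0.6867, cottage cheese 0.4655.
Take 3 servings of lentils: uses 24 mg sodium, +915.0 mg potassium (running total 915.0 mg).
Take 3 servings of salmon: uses 249 mg sodium, +945.0 mg potassium (running total 1860.0 mg).
Take 2 servings of canned tuna: uses 664 mg sodium, +456.0 mg potassium (running total 2316.0 mg).
Take 0.1253 servings of cottage cheese: uses 49 mg sodium, +22.8 mg potassium (running total 2338.8 mg).
Greedy by best ratio exhausts the sodium allowance optimally: 2338.8 mg.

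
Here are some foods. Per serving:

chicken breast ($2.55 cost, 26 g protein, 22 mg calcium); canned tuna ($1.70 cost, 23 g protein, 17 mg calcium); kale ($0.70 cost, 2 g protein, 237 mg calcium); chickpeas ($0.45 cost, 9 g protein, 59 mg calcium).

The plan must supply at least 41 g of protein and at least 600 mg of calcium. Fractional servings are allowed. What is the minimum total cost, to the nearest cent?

Minimising a linear cost over {protein ≥ 41, calcium ≥ 600, servings ≥ 0} — the optimum is at a vertex, using one or two foods.
chicken breast only: max(41/26, 600/22) = 27.27 servings → $69.55.
canned tuna only: max(41/23, 600/17) = 35.29 servings → $60.00.
kale only: max(41/2, 600/237) = 20.5 servings → $14.35.
chickpeas only: max(41/9, 600/59) = 10.17 servings → $4.58.
chicken breast + canned tuna: intersection lies outside the first quadrant.
chicken breast + kale with both tight: 1.392 servings and 2.402 servings → $5.23.
chicken breast + chickpeas: the both-tight solution has a negative serving — not a feasible corner.
canned tuna + kale with both tight: 1.572 servings and 2.419 servings → $4.37.
canned tuna + chickpeas: intersection lies outside the first quadrant.
kale + chickpeas with both tight: 1.479 servings and 4.227 servings → $2.94.
The minimum over all feasible corners is $2.94.

$2.94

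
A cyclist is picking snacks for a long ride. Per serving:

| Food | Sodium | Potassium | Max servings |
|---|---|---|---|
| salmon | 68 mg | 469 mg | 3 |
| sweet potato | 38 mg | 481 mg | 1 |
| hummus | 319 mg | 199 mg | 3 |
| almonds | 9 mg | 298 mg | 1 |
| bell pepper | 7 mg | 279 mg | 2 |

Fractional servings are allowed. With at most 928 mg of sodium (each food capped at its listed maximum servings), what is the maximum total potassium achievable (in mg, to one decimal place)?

3157.6 mg

Potassium per mg sodium: bell pepper 39.86, almonds 33.11, sweet potato 12.66, salmon 6.897, hummus 0.6238.
Take 2 servings of bell pepper: uses 14 mg sodium, +558.0 mg potassium (running total 558.0 mg).
Take 1 serving of almonds: uses 9 mg sodium, +298.0 mg potassium (running total 856.0 mg).
Take 1 serving of sweet potato: uses 38 mg sodium, +481.0 mg potassium (running total 1337.0 mg).
Take 3 servings of salmon: uses 204 mg sodium, +1407.0 mg potassium (running total 2744.0 mg).
Take 2.078 servings of hummus: uses 663 mg sodium, +413.6 mg potassium (running total 3157.6 mg).
Filling greedily by potassium-per-mg sodium is optimal for one linear limit, giving 3157.6 mg.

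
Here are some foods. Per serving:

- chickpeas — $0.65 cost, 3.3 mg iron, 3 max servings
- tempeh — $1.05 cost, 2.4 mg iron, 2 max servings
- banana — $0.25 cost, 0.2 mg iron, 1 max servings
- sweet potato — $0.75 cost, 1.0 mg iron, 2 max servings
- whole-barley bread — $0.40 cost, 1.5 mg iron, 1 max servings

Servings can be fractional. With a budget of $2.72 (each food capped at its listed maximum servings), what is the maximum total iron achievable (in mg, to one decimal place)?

Iron per dollar: chickpeas 5.077, whole-barley bread 3.75, tempeh 2.286, sweet potato 1.333, banana 0.8.
Take 3 servings of chickpeas: spends $1.95, +9.9 mg iron (running total 9.9 mg).
Take 1 serving of whole-barley bread: spends $0.40, +1.5 mg iron (running total 11.4 mg).
Take 0.3524 servings of tempeh: spends $0.37, +0.8 mg iron (running total 12.2 mg).
Filling greedily by iron-per-dollar is optimal for one linear limit, giving 12.2 mg.

12.2 mg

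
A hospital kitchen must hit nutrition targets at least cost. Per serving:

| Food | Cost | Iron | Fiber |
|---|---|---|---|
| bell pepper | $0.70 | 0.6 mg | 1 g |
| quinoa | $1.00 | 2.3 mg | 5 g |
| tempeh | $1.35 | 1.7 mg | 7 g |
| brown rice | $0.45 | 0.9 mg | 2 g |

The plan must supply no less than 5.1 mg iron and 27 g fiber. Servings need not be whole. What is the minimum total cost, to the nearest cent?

With two linear requirements the optimum uses one or two foods; enumerate the corners.
bell pepper only: max(5.1/0.6, 27/1) = 27 servings → $18.90.
quinoa only: max(5.1/2.3, 27/5) = 5.4 servings → $5.40.
tempeh only: max(5.1/1.7, 27/7) = 3.857 servings → $5.21.
brown rice only: max(5.1/0.9, 27/2) = 13.5 servings → $6.08.
bell pepper + quinoa: intersection lies outside the first quadrant.
bell pepper + tempeh with both targets exact would need a negative amount; discard.
bell pepper + brown rice: intersection lies outside the first quadrant.
quinoa + tempeh: intersection lies outside the first quadrant.
quinoa + brown rice with both targets exact would need a negative amount; discard.
tempeh + brown rice with both targets exact would need a negative amount; discard.
Cheapest feasible corner: $5.21.

$5.21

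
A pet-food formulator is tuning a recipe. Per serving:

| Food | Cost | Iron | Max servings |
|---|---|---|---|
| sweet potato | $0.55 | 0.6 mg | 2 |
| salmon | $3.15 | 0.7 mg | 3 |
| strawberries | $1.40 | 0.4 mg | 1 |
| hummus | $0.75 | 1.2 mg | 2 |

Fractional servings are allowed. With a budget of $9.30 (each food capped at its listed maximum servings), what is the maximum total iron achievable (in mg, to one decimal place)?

Iron per dollar: hummus 1.6, sweet potato 1.091, strawberries 0.2857, salmon 0.2222.
Take 2 servings of hummus: spends $1.50, +2.4 mg iron (running total 2.4 mg).
Take 2 servings of sweet potato: spends $1.10, +1.2 mg iron (running total 3.6 mg).
Take 1 serving of strawberries: spends $1.40, +0.4 mg iron (running total 4.0 mg).
Take 1.683 servings of salmon: spends $5.30, +1.2 mg iron (running total 5.2 mg).
Greedy by best ratio exhausts the cost allowance optimally: 5.2 mg.

5.2 mg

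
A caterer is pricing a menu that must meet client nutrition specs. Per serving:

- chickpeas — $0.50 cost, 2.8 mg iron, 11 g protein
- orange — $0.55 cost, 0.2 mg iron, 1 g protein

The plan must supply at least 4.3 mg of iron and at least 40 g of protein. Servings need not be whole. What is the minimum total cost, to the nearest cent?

An LP optimum is at a vertex; with two nutrient constraints at most two foods are used. Check each candidate.
chickpeas only: max(4.3/2.8, 40/11) = 3.636 servings → $1.82.
orange only: max(4.3/0.2, 40/1) = 40 servings → $22.00.
chickpeas + orange with both targets exact would need a negative amount; discard.
Cheapest feasible corner: $1.82.

$1.82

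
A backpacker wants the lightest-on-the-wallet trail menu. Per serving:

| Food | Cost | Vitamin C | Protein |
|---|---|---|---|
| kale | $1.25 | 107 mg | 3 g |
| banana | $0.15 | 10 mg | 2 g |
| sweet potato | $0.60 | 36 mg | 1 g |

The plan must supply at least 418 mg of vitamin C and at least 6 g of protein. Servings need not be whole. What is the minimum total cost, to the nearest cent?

$4.88

With two linear requirements the optimum uses one or two foods; enumerate the corners.
kale only: max(418/107, 6/3) = 3.907 servings → $4.88.
banana only: max(418/10, 6/2) = 41.8 servings → $6.27.
sweet potato only: max(418/36, 6/1) = 11.61 servings → $6.97.
kale + banana: the both-tight solution has a negative serving — not a feasible corner.
kale + sweet potato: the both-tight solution has a negative serving — not a feasible corner.
banana + sweet potato: intersection lies outside the first quadrant.
The minimum over all feasible corners is $4.88.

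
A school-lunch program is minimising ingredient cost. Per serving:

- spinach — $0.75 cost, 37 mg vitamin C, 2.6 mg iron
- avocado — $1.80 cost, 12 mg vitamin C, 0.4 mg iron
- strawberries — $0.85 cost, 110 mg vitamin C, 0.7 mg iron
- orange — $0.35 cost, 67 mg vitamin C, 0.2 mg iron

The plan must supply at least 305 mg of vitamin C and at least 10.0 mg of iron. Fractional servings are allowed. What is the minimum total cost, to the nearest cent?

Two binding constraints pin down two serving amounts, so the optimal mix uses at most two foods. The candidates are each food alone (scaled to the tighter of vitamin C/iron) and each pair with both constraints tight.
spinach only: max(305/37, 10.0/2.6) = 8.243 servings → $6.18.
avocado only: max(305/12, 10.0/0.4) = 25.42 servings → $45.75.
strawberries only: max(305/110, 10.0/0.7) = 14.29 servings → $12.14.
orange only: max(305/67, 10.0/0.2) = 50 servings → $17.50.
spinach + avocado: intersection lies outside the first quadrant.
spinach + strawberries with both tight: 3.408 servings and 1.626 servings → $3.94.
spinach + orange with both tight: 3.651 servings and 2.536 servings → $3.63.
avocado + strawberries with both tight: 24.9 servings and 0.05618 servings → $44.87.
avocado + orange with both tight: 24.96 servings and 0.08197 servings → $44.95.
strawberries + orange: intersection lies outside the first quadrant.
The minimum over all feasible corners is $3.63.

$3.63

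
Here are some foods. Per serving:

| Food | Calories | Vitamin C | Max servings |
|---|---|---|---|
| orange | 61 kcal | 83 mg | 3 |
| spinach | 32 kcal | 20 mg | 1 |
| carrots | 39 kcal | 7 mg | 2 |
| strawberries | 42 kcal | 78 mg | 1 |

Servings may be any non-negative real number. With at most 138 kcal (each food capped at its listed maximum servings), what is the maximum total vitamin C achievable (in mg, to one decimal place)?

208.6 mg

Vitamin C per kcal: strawberries 1.857, orange 1.361, spinach 0.625, carrots 0.1795.
Take 1 serving of strawberries: uses 42 kcal, +78.0 mg vitamin C (running total 78.0 mg).
Take 1.574 servings of orange: uses 96 kcal, +130.6 mg vitamin C (running total 208.6 mg).
Greedy by best ratio exhausts the calories allowance optimally: 208.6 mg.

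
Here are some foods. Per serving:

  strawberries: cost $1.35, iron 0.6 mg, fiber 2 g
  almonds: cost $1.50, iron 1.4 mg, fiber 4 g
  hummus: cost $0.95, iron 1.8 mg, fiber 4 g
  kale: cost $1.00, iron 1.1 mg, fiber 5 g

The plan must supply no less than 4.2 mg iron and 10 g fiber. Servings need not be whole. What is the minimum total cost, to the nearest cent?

$2.33

With two linear requirements the optimum uses one or two foods; enumerate the corners.
strawberries only: max(4.2/0.6, 10/2) = 7 servings → $9.45.
almonds only: max(4.2/1.4, 10/4) = 3 servings → $4.50.
hummus only: max(4.2/1.8, 10/4) = 2.5 servings → $2.38.
kale only: max(4.2/1.1, 10/5) = 3.818 servings → $3.82.
strawberries + almonds: the both-tight solution has a negative serving — not a feasible corner.
strawberries + hummus with both tight: 1 serving and 2 servings → $3.25.
strawberries + kale with both targets exact would need a negative amount; discard.
almonds + hummus with both tight: 0.75 servings and 1.75 servings → $2.79.
almonds + kale with both targets exact would need a negative amount; discard.
hummus + kale with both tight: 2.174 servings and 0.2609 servings → $2.33.
So the least-cost plan costs $2.33.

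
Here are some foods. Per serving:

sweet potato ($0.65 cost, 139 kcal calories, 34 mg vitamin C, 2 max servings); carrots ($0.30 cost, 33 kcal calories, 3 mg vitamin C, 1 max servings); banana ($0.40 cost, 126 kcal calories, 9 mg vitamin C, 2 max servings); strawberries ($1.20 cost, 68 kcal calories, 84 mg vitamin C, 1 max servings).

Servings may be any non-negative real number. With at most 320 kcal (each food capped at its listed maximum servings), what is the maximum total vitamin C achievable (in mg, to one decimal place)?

145.6 mg

Vitamin C per kcal: strawberries 1.235, sweet potato 0.2446, carrots 0.09091, banana 0.07143.
Take 1 serving of strawberries: uses 68 kcal, +84.0 mg vitamin C (running total 84.0 mg).
Take 1.813 servings of sweet potato: uses 252 kcal, +61.6 mg vitamin C (running total 145.6 mg).
Greedy by best ratio exhausts the calories allowance optimally: 145.6 mg.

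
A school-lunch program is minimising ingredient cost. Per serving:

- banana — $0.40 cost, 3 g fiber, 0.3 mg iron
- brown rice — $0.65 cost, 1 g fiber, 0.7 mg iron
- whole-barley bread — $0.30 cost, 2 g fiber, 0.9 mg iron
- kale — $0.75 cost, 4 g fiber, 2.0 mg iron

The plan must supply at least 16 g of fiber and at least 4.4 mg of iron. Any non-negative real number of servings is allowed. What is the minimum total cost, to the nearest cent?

At the optimum either one food covers both requirements or two foods hit both targets exactly; no other combination can be cheaper.
banana only: max(16/3, 4.4/0.3) = 14.67 servings → $5.87.
brown rice only: max(16/1, 4.4/0.7) = 16 servings → $10.40.
whole-barley bread only: max(16/2, 4.4/0.9) = 8 servings → $2.40.
kale only: max(16/4, 4.4/2.0) = 4 servings → $3.00.
banana + brown rice with both tight: 3.778 servings and 4.667 servings → $4.54.
banana + whole-barley bread with both tight: 2.667 servings and 4 servings → $2.27.
banana + kale with both tight: 3 servings and 1.75 servings → $2.51.
brown rice + whole-barley bread: intersection lies outside the first quadrant.
brown rice + kale with both targets exact would need a negative amount; discard.
whole-barley bread + kale: the both-tight solution has a negative serving — not a feasible corner.
Cheapest feasible corner: $2.27.

$2.27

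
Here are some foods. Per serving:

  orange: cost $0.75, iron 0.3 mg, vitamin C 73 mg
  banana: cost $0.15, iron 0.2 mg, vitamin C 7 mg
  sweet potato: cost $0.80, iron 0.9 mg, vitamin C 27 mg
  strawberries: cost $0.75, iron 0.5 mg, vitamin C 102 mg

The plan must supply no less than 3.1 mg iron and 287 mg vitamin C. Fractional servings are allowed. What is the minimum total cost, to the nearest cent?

$3.12

Two binding constraints pin down two serving amounts, so the optimal mix uses at most two foods. The candidates are each food alone (scaled to the tighter of iron/vitamin C) and each pair with both constraints tight.
orange only: max(3.1/0.3, 287/73) = 10.33 servings → $7.75.
banana only: max(3.1/0.2, 287/7) = 41 servings → $6.15.
sweet potato only: max(3.1/0.9, 287/27) = 10.63 servings → $8.50.
strawberries only: max(3.1/0.5, 287/102) = 6.2 servings → $4.65.
orange + banana with both tight: 2.856 servings and 11.22 servings → $3.82.
orange + sweet potato with both tight: 3.031 servings and 2.434 servings → $4.22.
orange + strawberries with both targets exact would need a negative amount; discard.
banana + sweet potato: intersection lies outside the first quadrant.
banana + strawberries with both tight: 10.22 servings and 2.112 servings → $3.12.
sweet potato + strawberries with both tight: 2.206 servings and 2.23 servings → $3.44.
Cheapest feasible corner: $3.12.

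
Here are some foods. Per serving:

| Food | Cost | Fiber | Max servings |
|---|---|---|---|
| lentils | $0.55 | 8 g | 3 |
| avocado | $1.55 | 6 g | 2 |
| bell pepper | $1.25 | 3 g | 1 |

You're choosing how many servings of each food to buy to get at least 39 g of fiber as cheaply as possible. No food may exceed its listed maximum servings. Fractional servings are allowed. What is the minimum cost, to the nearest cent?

Cost per g of fiber: lentils $0.0688, avocado $0.2583, bell pepper $0.4167.
Take 3 servings of lentils: +24.0 g fiber for $1.65 (total $1.65, still need 15.0 g).
Take 2 servings of avocado: +12.0 g fiber for $3.10 (total $4.75, still need 3.0 g).
Take 1 serving of bell pepper: +3.0 g fiber for $1.25 (total $6.00, still need 0.0 g).
Filling from the cheapest source first is optimal under one linear minimum: $6.00.

$6.00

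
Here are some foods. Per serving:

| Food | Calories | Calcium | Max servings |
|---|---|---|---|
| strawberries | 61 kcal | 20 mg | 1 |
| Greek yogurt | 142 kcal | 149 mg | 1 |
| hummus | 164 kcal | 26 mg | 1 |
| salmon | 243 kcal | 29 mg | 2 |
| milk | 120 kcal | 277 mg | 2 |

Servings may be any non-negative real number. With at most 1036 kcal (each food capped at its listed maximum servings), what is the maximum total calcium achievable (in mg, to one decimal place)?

800.2 mg

Calcium per kcal: milk 2.308, Greek yogurt 1.049, strawberries 0.3279, hummus 0.1585, salmon 0.1193.
Take 2 servings of milk: uses 240 kcal, +554.0 mg calcium (running total 554.0 mg).
Take 1 serving of Greek yogurt: uses 142 kcal, +149.0 mg calcium (running total 703.0 mg).
Take 1 serving of strawberries: uses 61 kcal, +20.0 mg calcium (running total 723.0 mg).
Take 1 serving of hummus: uses 164 kcal, +26.0 mg calcium (running total 749.0 mg).
Take 1.765 servings of salmon: uses 429 kcal, +51.2 mg calcium (running total 800.2 mg).
Greedy by best ratio exhausts the calories allowance optimally: 800.2 mg.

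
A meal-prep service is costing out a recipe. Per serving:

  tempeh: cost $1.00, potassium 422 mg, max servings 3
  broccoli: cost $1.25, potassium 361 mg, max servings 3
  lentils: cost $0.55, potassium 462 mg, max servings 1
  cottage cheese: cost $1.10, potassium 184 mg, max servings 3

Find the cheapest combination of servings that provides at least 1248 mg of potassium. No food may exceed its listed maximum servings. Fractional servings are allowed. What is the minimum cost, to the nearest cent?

$2.41

Cost per mg of potassium: lentils $0.0012, tempeh $0.0024, broccoli $0.0035, cottage cheese $0.0060.
Take 1 serving of lentils: +462.0 mg potassium for $0.55 (total $0.55, still need 786.0 mg).
Take 1.863 servings of tempeh: +786.0 mg potassium for $1.86 (total $2.41, still need 0.0 mg).
Greedy by cheapest-per-mg is optimal for a single linear constraint, so the minimum cost is $2.41.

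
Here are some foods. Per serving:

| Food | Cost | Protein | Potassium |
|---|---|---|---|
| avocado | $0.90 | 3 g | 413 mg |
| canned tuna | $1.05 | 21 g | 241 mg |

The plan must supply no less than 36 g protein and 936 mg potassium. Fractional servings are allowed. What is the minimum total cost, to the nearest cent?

$2.84

Compare the cost at each extreme point of the feasible region.
avocado only: max(36/3, 936/413) = 12 servings → $10.80.
canned tuna only: max(36/21, 936/241) = 3.884 servings → $4.08.
avocado + canned tuna with both tight: 1.381 servings and 1.517 servings → $2.84.
The minimum over all feasible corners is $2.84.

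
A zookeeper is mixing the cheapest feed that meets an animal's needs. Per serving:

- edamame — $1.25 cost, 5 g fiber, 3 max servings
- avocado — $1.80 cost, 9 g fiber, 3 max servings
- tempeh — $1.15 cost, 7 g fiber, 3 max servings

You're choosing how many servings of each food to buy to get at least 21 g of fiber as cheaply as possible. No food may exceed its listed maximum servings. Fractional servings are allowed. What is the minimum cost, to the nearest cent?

$3.45

Cost per g of fiber: tempeh $0.1643, avocado $0.2000, edamame $0.2500.
Take 3 servings of tempeh: +21.0 g fiber for $3.45 (total $3.45, still need 0.0 g).
Greedy by cheapest-per-g is optimal for a single linear constraint, so the minimum cost is $3.45.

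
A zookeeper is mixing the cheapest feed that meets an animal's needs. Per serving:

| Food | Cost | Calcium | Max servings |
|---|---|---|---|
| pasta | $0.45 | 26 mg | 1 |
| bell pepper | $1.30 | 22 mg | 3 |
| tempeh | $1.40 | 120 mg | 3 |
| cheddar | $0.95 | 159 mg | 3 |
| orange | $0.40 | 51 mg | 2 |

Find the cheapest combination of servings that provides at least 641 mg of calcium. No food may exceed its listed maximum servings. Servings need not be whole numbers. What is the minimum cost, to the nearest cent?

$4.37

Cost per mg of calcium: cheddar $0.0060, orange $0.0078, tempeh $0.0117, pasta $0.0173, bell pepper $0.0591.
Take 3 servings of cheddar: +477.0 mg calcium for $2.85 (total $2.85, still need 164.0 mg).
Take 2 servings of orange: +102.0 mg calcium for $0.80 (total $3.65, still need 62.0 mg).
Take 0.5167 servings of tempeh: +62.0 mg calcium for $0.72 (total $4.37, still need 0.0 mg).
Greedy by cheapest-per-mg is optimal for a single linear constraint, so the minimum cost is $4.37.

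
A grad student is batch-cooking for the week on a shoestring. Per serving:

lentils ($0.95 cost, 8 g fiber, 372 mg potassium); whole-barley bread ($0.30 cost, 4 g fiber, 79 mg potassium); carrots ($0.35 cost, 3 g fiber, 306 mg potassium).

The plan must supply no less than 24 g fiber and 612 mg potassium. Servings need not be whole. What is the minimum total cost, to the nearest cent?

$1.87

Compare the cost at each extreme point of the feasible region.
lentils only: max(24/8, 612/372) = 3 servings → $2.85.
whole-barley bread only: max(24/4, 612/79) = 7.747 servings → $2.32.
carrots only: max(24/3, 612/306) = 8 servings → $2.80.
lentils + whole-barley bread with both tight: 0.6449 servings and 4.71 servings → $2.03.
lentils + carrots with both targets exact would need a negative amount; discard.
whole-barley bread + carrots with both tight: 5.581 servings and 0.5593 servings → $1.87.
So the least-cost plan costs $1.87.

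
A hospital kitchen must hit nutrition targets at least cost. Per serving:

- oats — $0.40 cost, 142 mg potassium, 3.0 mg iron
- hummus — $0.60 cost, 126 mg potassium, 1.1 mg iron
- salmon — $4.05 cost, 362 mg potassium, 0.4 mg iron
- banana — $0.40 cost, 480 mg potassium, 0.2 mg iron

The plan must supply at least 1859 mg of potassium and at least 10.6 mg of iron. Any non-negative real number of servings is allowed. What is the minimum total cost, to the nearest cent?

$2.49

The cheapest plan sits at a corner of the feasible region — with two constraints it uses at most two foods.
oats only: max(1859/142, 10.6/3.0) = 13.09 servings → $5.24.
hummus only: max(1859/126, 10.6/1.1) = 14.75 servings → $8.85.
salmon only: max(1859/362, 10.6/0.4) = 26.5 servings → $107.33.
banana only: max(1859/480, 10.6/0.2) = 53 servings → $21.20.
oats + hummus: intersection lies outside the first quadrant.
oats + salmon with both tight: 3.006 servings and 3.956 servings → $17.23.
oats + banana with both tight: 3.341 servings and 2.885 servings → $2.49.
hummus + salmon with both tight: 8.895 servings and 2.039 servings → $13.60.
hummus + banana with both tight: 9.38 servings and 1.411 servings → $6.19.
salmon + banana: the both-tight solution has a negative serving — not a feasible corner.
So the least-cost plan costs $2.49.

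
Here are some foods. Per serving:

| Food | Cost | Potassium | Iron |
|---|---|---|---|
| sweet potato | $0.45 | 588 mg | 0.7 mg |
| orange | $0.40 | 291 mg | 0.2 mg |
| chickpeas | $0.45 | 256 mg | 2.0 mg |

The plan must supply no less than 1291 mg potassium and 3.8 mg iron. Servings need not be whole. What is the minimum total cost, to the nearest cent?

$1.33

At the optimum either one food covers both requirements or two foods hit both targets exactly; no other combination can be cheaper.
sweet potato only: max(1291/588, 3.8/0.7) = 5.429 servings → $2.44.
orange only: max(1291/291, 3.8/0.2) = 19 servings → $7.60.
chickpeas only: max(1291/256, 3.8/2.0) = 5.043 servings → $2.27.
sweet potato + orange: intersection lies outside the first quadrant.
sweet potato + chickpeas with both tight: 1.614 servings and 1.335 servings → $1.33.
orange + chickpeas with both tight: 3.032 servings and 1.597 servings → $1.93.
The minimum over all feasible corners is $1.33.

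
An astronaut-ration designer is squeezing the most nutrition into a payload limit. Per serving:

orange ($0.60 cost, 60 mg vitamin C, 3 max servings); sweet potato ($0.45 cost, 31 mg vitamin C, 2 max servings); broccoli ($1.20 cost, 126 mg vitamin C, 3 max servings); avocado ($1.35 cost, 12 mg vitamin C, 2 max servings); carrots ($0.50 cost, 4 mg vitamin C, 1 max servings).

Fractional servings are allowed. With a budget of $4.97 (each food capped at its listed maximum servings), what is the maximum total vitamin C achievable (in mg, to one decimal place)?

Vitamin C per dollar: broccoli 105, orange 100, sweet potato 68.89, avocado 8.889, carrots 8.
Take 3 servings of broccoli: spends $3.60, +378.0 mg vitamin C (running total 378.0 mg).
Take 2.283 servings of orange: spends $1.37, +137.0 mg vitamin C (running total 515.0 mg).
Greedy by best ratio exhausts the cost allowance optimally: 515.0 mg.

515.0 mg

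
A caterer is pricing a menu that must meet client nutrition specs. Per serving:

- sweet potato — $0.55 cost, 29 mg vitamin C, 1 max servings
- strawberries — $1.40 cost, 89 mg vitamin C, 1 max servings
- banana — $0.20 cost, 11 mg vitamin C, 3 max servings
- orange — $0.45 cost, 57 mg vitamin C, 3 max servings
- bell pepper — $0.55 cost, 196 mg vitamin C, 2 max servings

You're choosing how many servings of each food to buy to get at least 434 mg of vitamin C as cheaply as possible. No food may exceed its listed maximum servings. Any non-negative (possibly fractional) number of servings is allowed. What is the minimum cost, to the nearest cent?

Cost per mg of vitamin C: bell pepper $0.0028, orange $0.0079, strawberries $0.0157, banana $0.0182, sweet potato $0.0190.
Take 2 servings of bell pepper: +392.0 mg vitamin C for $1.10 (total $1.10, still need 42.0 mg).
Take 0.7368 servings of orange: +42.0 mg vitamin C for $0.33 (total $1.43, still need 0.0 mg).
Filling from the cheapest source first is optimal under one linear minimum: $1.43.

$1.43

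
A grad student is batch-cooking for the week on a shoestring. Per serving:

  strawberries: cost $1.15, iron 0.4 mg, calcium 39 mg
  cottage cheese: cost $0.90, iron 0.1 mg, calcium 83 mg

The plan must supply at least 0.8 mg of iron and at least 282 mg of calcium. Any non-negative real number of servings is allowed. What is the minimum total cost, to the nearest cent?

Compare the cost at each extreme point of the feasible region.
strawberries only: max(0.8/0.4, 282/39) = 7.231 servings → $8.32.
cottage cheese only: max(0.8/0.1, 282/83) = 8 servings → $7.20.
strawberries + cottage cheese with both tight: 1.304 servings and 2.785 servings → $4.01.
The minimum over all feasible corners is $4.01.

$4.01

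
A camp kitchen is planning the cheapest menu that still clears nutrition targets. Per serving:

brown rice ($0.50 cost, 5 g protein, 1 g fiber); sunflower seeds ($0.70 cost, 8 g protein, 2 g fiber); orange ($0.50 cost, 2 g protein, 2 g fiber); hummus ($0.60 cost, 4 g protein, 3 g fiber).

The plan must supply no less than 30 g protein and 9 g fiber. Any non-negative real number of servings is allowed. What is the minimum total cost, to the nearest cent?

Two binding constraints pin down two serving amounts, so the optimal mix uses at most two foods. The candidates are each food alone (scaled to the tighter of protein/fiber) and each pair with both constraints tight.
brown rice only: max(30/5, 9/1) = 9 servings → $4.50.
sunflower seeds only: max(30/8, 9/2) = 4.5 servings → $3.15.
orange only: max(30/2, 9/2) = 15 servings → $7.50.
hummus only: max(30/4, 9/3) = 7.5 servings → $4.50.
brown rice + sunflower seeds: intersection lies outside the first quadrant.
brown rice + orange with both tight: 5.25 servings and 1.875 servings → $3.56.
brown rice + hummus with both tight: 4.909 servings and 1.364 servings → $3.27.
sunflower seeds + orange with both tight: 3.5 servings and 1 serving → $2.95.
sunflower seeds + hummus with both tight: 3.375 servings and 0.75 servings → $2.81.
orange + hummus: the both-tight solution has a negative serving — not a feasible corner.
The minimum over all feasible corners is $2.81.

$2.81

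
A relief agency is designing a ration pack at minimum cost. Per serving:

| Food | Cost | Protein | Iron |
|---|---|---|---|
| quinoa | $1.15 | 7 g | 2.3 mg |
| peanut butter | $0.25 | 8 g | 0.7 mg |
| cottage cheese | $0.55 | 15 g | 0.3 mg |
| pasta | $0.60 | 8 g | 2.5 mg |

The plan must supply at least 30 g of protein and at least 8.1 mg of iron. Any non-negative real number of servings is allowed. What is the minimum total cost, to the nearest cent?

An LP optimum is at a vertex; with two nutrient constraints at most two foods are used. Check each candidate.
quinoa only: max(30/7, 8.1/2.3) = 4.286 servings → $4.93.
peanut butter only: max(30/8, 8.1/0.7) = 11.57 servings → $2.89.
cottage cheese only: max(30/15, 8.1/0.3) = 27 servings → $14.85.
pasta only: max(30/8, 8.1/2.5) = 3.75 servings → $2.25.
quinoa + peanut butter with both tight: 3.244 servings and 0.9111 servings → $3.96.
quinoa + cottage cheese with both tight: 3.472 servings and 0.3796 servings → $4.20.
quinoa + pasta with both targets exact would need a negative amount; discard.
peanut butter + cottage cheese: the both-tight solution has a negative serving — not a feasible corner.
peanut butter + pasta with both tight: 0.7083 servings and 3.042 servings → $2.00.
cottage cheese + pasta with both tight: 0.2906 servings and 3.205 servings → $2.08.
Cheapest feasible corner: $2.00.

$2.00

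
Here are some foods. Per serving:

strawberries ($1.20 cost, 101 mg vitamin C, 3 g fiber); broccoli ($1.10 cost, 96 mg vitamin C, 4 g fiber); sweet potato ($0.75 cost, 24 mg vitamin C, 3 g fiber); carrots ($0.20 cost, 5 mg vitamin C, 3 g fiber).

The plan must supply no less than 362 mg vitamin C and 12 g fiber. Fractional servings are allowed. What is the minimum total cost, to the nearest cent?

$4.15

For a min-cost LP with two ≥-constraints, a basic feasible solution has at most two positive variables.
strawberries only: max(362/101, 12/3) = 4 servings → $4.80.
broccoli only: max(362/96, 12/4) = 3.771 servings → $4.15.
sweet potato only: max(362/24, 12/3) = 15.08 servings → $11.31.
carrots only: max(362/5, 12/3) = 72.4 servings → $14.48.
strawberries + broccoli with both tight: 2.552 servings and 1.086 servings → $4.26.
strawberries + sweet potato with both tight: 3.455 servings and 0.5455 servings → $4.55.
strawberries + carrots with both tight: 3.562 servings and 0.4375 servings → $4.36.
broccoli + sweet potato with both targets exact would need a negative amount; discard.
broccoli + carrots with both targets exact would need a negative amount; discard.
sweet potato + carrots with both targets exact would need a negative amount; discard.
The minimum over all feasible corners is $4.15.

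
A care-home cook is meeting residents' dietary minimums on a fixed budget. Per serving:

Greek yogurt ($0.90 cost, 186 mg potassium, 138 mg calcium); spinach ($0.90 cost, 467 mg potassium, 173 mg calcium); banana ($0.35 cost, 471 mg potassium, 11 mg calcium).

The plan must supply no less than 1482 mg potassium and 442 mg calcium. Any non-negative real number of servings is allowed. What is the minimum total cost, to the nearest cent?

$2.49

Compare the cost at each extreme point of the feasible region.
Greek yogurt only: max(1482/186, 442/138) = 7.968 servings → $7.17.
spinach only: max(1482/467, 442/173) = 3.173 servings → $2.86.
banana only: max(1482/471, 442/11) = 40.18 servings → $14.06.
Greek yogurt + spinach: intersection lies outside the first quadrant.
Greek yogurt + banana with both tight: 3.048 servings and 1.943 servings → $3.42.
spinach + banana with both tight: 2.513 servings and 0.6545 servings → $2.49.
The minimum over all feasible corners is $2.49.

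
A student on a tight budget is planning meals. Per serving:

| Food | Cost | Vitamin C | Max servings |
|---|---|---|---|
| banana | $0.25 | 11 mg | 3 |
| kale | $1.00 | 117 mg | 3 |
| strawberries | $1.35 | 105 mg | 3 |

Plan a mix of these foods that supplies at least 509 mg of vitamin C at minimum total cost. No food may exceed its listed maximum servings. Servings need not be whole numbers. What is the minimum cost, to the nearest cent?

Cost per mg of vitamin C: kale $0.0085, strawberries $0.0129, banana $0.0227.
Take 3 servings of kale: +351.0 mg vitamin C for $3.00 (total $3.00, still need 158.0 mg).
Take 1.505 servings of strawberries: +158.0 mg vitamin C for $2.03 (total $5.03, still need 0.0 mg).
Greedy by cheapest-per-mg is optimal for a single linear constraint, so the minimum cost is $5.03.

$5.03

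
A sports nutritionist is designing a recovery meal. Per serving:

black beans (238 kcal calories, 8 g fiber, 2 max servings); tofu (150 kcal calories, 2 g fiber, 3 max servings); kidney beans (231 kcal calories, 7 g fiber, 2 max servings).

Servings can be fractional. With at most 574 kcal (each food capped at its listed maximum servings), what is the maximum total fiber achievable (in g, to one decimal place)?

Fiber per kcal: black beans 0.03361, kidney beans 0.0303, tofu 0.01333.
Take 2 servings of black beans: uses 476 kcal, +16.0 g fiber (running total 16.0 g).
Take 0.4242 servings of kidney beans: uses 98 kcal, +3.0 g fiber (running total 19.0 g).
Greedy by best ratio exhausts the calories allowance optimally: 19.0 g.

19.0 g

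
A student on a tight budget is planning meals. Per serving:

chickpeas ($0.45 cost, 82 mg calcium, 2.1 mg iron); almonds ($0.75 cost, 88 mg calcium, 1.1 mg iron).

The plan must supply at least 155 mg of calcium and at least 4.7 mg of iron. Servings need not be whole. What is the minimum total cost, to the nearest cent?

$1.01

chickpeas only: max(155/82, 4.7/2.1) = 2.238 servings → $1.01.
almonds only: max(155/88, 4.7/1.1) = 4.273 servings → $3.20.
chickpeas + almonds: intersection lies outside the first quadrant.
Cheapest feasible corner: $1.01.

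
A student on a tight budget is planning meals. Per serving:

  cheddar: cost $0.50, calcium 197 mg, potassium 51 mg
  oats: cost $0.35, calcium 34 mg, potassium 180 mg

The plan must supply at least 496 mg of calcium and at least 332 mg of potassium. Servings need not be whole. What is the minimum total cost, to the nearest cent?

cheddar only: max(496/197, 332/51) = 6.51 servings → $3.25.
oats only: max(496/34, 332/180) = 14.59 servings → $5.11.
cheddar + oats with both tight: 2.313 servings and 1.189 servings → $1.57.
Cheapest feasible corner: $1.57.

$1.57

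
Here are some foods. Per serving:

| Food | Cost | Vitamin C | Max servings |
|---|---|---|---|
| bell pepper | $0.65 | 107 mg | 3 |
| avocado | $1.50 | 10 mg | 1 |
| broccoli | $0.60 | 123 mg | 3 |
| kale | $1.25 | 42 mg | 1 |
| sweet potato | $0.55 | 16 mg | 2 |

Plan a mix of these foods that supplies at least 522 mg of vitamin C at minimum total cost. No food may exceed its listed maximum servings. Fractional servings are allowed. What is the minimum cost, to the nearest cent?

Cost per mg of vitamin C: broccoli $0.0049, bell pepper $0.0061, kale $0.0298, sweet potato $0.0344, avocado $0.1500.
Take 3 servings of broccoli: +369.0 mg vitamin C for $1.80 (total $1.80, still need 153.0 mg).
Take 1.43 servings of bell pepper: +153.0 mg vitamin C for $0.93 (total $2.73, still need 0.0 mg).
Greedy by cheapest-per-mg is optimal for a single linear constraint, so the minimum cost is $2.73.

$2.73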